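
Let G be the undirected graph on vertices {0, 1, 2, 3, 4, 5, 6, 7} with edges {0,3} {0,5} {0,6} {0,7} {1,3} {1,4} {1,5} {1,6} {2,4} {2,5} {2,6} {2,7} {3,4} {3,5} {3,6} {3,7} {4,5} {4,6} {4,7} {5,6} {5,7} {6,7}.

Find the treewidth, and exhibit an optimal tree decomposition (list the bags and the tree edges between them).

Each bag holds 5 vertices, so the decomposition has width 4, which upper-bounds the treewidth. For the lower bound, the 5 vertices {2, 4, 5, 6, 7} are pairwise adjacent, and any tree decomposition puts a clique entirely inside one bag — forcing width ≥ 4. Hence tw(G) = 4 exactly.

Treewidth 4.
One such decomposition:
Bags: B1 = {3, 4, 5, 6, 7}  B2 = {0, 3, 5, 6, 7}  B3 = {2, 4, 5, 6, 7}  B4 = {1, 3, 4, 5, 6}
Tree: B1–B2, B1–B3, B1–B4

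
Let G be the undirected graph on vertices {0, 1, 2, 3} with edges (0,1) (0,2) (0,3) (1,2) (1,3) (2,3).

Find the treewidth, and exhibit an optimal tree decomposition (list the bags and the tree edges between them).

Treewidth 3.
One optimal decomposition is:
Bags: B1 = {0, 1, 2, 3}
Tree: (single bag)

With just one bag of size 4, the width is 4 − 1 = 3, so tw(G) ≤ 3. Conversely, {0, 1, 2, 3} is a clique of size 4, and the vertices of any clique must share a bag in every tree decomposition; so some bag has ≥ 4 vertices and tw(G) ≥ 3. Hence tw(G) = 3 exactly.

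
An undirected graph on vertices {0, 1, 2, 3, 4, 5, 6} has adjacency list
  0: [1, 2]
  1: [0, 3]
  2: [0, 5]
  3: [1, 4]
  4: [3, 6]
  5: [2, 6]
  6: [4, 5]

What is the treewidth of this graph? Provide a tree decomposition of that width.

Treewidth 2.
One optimal decomposition is:
Bags: B1 = {2, 5, 6}  B2 = {0, 2, 6}  B3 = {0, 1, 6}  B4 = {1, 3, 6}  B5 = {3, 4, 6}
Tree: B1–B2, B2–B3, B3–B4, B4–B5

Each bag holds 3 vertices, so the decomposition has width 2, which upper-bounds the treewidth. Since 6–5–2–0–1–3–4–6 is a cycle in G, G is not acyclic. Forests are exactly the graphs of treewidth ≤ 1, so tw(G) ≥ 2. The upper and lower bounds meet at 2, so that is the treewidth.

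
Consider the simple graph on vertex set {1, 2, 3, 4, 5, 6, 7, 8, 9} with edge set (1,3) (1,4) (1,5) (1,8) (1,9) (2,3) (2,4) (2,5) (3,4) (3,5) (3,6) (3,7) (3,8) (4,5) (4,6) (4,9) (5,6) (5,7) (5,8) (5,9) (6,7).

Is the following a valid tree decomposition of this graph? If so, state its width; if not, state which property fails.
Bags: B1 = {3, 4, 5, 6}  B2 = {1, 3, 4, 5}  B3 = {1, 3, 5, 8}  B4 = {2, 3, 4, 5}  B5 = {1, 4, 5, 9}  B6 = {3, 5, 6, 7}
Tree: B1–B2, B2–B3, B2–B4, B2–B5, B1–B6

Checking the three conditions: (i) the bags cover all of {1, 2, 3, 4, 5, 6, 7, 8, 9}; (ii) for each edge, some bag contains both endpoints; (iii) the bags containing any fixed vertex form a subtree. All hold, so the decomposition is valid with width 4 − 1 = 3.

Yes; width 3.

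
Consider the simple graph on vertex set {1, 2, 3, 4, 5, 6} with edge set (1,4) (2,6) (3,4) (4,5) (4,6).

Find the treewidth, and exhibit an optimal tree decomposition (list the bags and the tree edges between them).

Every bag has size at most 2, so the width is 2 − 1 = 1 and tw(G) ≤ 1. Any graph with an edge has treewidth ≥ 1, and G has the edge 4–1. Therefore the treewidth is 1.

Treewidth 1.
One optimal decomposition is:
Bags: B1 = {1, 4}  B2 = {4, 6}  B3 = {2, 6}  B4 = {4, 5}  B5 = {3, 4}
Tree: B1–B2, B2–B3, B2–B4, B1–B5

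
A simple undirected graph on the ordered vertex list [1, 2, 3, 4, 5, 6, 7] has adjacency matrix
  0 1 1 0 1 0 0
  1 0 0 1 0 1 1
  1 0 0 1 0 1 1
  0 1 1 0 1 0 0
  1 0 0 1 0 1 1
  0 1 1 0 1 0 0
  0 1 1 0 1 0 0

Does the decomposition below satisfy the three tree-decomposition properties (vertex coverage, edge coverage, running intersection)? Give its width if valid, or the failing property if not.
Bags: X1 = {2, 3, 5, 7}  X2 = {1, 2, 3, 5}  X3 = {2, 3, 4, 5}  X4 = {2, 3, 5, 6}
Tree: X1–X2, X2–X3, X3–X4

Yes; width 3.

Every vertex of G appears in some bag (union = {1, 2, 3, 4, 5, 6, 7}); every edge is covered by a bag; and for each vertex v the set of bags containing v is connected in the bag tree. The decomposition is therefore valid. The largest bag has 4 vertices, so the width is 3.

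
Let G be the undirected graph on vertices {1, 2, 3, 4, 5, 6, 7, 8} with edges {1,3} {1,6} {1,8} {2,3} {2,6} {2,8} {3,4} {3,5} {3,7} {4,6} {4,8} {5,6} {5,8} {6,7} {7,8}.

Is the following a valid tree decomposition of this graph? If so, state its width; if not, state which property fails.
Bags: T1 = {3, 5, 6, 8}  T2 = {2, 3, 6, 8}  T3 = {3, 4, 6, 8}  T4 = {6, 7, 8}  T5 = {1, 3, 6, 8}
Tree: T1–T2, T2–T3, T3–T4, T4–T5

No — edge (3,7) lies in no bag.

A tree decomposition must satisfy three properties: every vertex lies in some bag; for every edge, both endpoints lie together in some bag; and for every vertex, the bags containing it form a connected subtree. Here edge (3,7) lies in no bag, so the decomposition is invalid.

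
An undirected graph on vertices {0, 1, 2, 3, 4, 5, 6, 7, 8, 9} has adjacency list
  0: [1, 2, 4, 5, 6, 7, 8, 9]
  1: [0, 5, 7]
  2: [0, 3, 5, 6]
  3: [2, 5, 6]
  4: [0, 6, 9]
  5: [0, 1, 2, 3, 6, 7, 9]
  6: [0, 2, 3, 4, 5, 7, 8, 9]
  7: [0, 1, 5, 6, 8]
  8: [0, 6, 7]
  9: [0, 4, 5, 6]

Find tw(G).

3

A width-3 tree decomposition is:
Bags: B1 = {0, 6, 7, 8}  B2 = {0, 5, 6, 7}  B3 = {0, 2, 5, 6}  B4 = {0, 5, 6, 9}  B5 = {2, 3, 5, 6}  B6 = {0, 4, 6, 9}  B7 = {0, 1, 5, 7}
Tree: B1–B2, B2–B3, B3–B4, B3–B5, B4–B6, B2–B7
The largest bag has 4 vertices, giving width 3; this decomposition certifies tw(G) ≤ 3. On the other hand G contains the 4-clique {0, 1, 5, 7}. A clique must lie in a single bag of any decomposition, so no decomposition can have width below 3. Therefore the treewidth is 3.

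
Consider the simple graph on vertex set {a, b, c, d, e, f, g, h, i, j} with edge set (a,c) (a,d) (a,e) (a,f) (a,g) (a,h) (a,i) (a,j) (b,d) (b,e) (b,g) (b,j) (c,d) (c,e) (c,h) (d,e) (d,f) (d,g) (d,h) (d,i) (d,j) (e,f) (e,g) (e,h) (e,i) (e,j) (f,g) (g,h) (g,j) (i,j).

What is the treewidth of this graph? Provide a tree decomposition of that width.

Treewidth 4.
Bags: B1 = {a, d, e, f, g}  B2 = {a, d, e, g, j}  B3 = {a, d, e, g, h}  B4 = {a, d, e, i, j}  B5 = {b, d, e, g, j}  B6 = {a, c, d, e, h}
Tree: B1–B2, B2–B3, B2–B4, B2–B5, B3–B6

The largest bag has 5 vertices, giving width 4; this decomposition certifies tw(G) ≤ 4. On the other hand G contains the 5-clique {a, d, e, g, j}. A clique must lie in a single bag of any decomposition, so no decomposition can have width below 4. Therefore the treewidth is 4.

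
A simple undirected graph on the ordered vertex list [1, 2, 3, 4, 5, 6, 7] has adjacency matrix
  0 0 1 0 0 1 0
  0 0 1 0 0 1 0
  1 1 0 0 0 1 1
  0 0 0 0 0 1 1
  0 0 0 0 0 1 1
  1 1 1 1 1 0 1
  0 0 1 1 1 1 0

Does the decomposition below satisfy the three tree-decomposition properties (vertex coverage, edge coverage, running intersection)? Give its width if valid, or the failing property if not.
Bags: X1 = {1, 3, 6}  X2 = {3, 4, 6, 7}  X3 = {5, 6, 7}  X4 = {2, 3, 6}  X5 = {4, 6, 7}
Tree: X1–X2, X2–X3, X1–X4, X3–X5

No — bags containing vertex 4 are not connected in the tree.

A tree decomposition must satisfy three properties: every vertex lies in some bag; for every edge, both endpoints lie together in some bag; and for every vertex, the bags containing it form a connected subtree. Here bags containing vertex 4 are not connected in the tree, so the decomposition is invalid.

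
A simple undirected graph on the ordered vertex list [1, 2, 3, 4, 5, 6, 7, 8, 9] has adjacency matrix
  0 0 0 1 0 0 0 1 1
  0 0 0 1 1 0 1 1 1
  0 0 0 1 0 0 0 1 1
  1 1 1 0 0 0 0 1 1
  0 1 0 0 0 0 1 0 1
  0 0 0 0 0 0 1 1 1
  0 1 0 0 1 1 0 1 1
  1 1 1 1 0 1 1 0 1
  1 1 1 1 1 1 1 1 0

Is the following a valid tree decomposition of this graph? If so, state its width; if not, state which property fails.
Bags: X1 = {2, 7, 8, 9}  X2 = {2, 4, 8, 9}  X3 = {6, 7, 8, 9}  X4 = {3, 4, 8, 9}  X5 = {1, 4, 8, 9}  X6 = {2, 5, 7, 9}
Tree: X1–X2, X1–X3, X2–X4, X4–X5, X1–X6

Yes; width 3.

Checking the three conditions: (i) the bags cover all of {1, 2, 3, 4, 5, 6, 7, 8, 9}; (ii) for each edge, some bag contains both endpoints; (iii) the bags containing any fixed vertex form a subtree. All hold, so the decomposition is valid with width 4 − 1 = 3.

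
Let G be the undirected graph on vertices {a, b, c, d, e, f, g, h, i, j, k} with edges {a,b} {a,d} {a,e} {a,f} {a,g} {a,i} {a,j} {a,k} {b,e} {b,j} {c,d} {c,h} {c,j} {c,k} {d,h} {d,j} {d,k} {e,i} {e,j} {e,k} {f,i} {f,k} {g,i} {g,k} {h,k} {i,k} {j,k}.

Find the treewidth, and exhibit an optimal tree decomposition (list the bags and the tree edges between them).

Treewidth 3.
One optimal decomposition is:
Bags: B1 = {a, e, j, k}  B2 = {a, e, i, k}  B3 = {a, f, i, k}  B4 = {a, d, j, k}  B5 = {a, g, i, k}  B6 = {c, d, j, k}  B7 = {c, d, h, k}  B8 = {a, b, e, j}
Tree: B1–B2, B2–B3, B1–B4, B2–B5, B4–B6, B6–B7, B1–B8

Every bag has size at most 4, so the width is 4 − 1 = 3 and tw(G) ≤ 3. On the other hand G contains the 4-clique {c, d, h, k}. A clique must lie in a single bag of any decomposition, so no decomposition can have width below 3. Combining the bounds, tw(G) = 3.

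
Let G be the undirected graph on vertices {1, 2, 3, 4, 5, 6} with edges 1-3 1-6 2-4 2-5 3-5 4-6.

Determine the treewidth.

A width-2 tree decomposition is:
Bags: B1 = {1, 3, 5}  B2 = {1, 5, 6}  B3 = {4, 5, 6}  B4 = {2, 4, 5}
Tree: B1–B2, B2–B3, B3–B4
Each bag holds 3 vertices, so the decomposition has width 2, which upper-bounds the treewidth. For the lower bound, G contains the cycle 5–3–1–6–4–2–5, so G is not a forest; only forests have treewidth ≤ 1, hence tw(G) ≥ 2. Hence tw(G) = 2 exactly.

2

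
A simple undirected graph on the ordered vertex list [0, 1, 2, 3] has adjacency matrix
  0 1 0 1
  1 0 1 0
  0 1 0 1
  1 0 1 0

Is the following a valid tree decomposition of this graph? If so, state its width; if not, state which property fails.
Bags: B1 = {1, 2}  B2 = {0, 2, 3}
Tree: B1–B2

No — edge (0,1) lies in no bag.

A tree decomposition must satisfy three properties: every vertex lies in some bag; for every edge, both endpoints lie together in some bag; and for every vertex, the bags containing it form a connected subtree. Here edge (0,1) lies in no bag, so the decomposition is invalid.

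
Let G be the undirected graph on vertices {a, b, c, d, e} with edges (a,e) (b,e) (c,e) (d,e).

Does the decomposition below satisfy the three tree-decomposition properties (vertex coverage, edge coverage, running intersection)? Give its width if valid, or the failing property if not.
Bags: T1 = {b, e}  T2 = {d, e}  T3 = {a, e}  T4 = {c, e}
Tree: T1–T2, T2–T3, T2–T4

Yes; width 1.

Every vertex of G appears in some bag (union = {a, b, c, d, e}); every edge is covered by a bag; and for each vertex v the set of bags containing v is connected in the bag tree. The decomposition is therefore valid. The largest bag has 2 vertices, so the width is 1.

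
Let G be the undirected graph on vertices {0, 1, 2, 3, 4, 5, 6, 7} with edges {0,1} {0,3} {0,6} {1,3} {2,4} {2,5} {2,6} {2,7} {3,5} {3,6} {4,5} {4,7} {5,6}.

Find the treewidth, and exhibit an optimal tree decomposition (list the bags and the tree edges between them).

Treewidth 2.
Bags: B1 = {2, 4, 5}  B2 = {2, 5, 6}  B3 = {3, 5, 6}  B4 = {2, 4, 7}  B5 = {0, 3, 6}  B6 = {0, 1, 3}
Tree: B1–B2, B2–B3, B1–B4, B3–B5, B5–B6

The largest bag has 3 vertices, giving width 2; this decomposition certifies tw(G) ≤ 2. Conversely, {0, 1, 3} is a clique of size 3, and the vertices of any clique must share a bag in every tree decomposition; so some bag has ≥ 3 vertices and tw(G) ≥ 2. Hence tw(G) = 2 exactly.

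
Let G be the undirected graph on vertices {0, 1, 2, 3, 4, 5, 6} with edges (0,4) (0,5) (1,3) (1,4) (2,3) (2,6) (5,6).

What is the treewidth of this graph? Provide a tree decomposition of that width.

Treewidth 2.
One such decomposition:
Bags: B1 = {0, 5, 6}  B2 = {0, 2, 6}  B3 = {0, 2, 3}  B4 = {0, 1, 3}  B5 = {0, 1, 4}
Tree: B1–B2, B2–B3, B3–B4, B4–B5

Each bag holds 3 vertices, so the decomposition has width 2, which upper-bounds the treewidth. For the lower bound, G contains the cycle 0–5–6–2–3–1–4–0, so G is not a forest; only forests have treewidth ≤ 1, hence tw(G) ≥ 2. Hence tw(G) = 2 exactly.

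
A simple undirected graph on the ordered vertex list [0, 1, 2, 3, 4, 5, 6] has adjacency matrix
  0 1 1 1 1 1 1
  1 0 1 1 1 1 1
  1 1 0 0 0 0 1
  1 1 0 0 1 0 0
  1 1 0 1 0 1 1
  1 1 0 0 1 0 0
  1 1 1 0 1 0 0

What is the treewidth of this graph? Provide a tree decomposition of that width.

The largest bag has 4 vertices, giving width 3; this decomposition certifies tw(G) ≤ 3. On the other hand G contains the 4-clique {0, 1, 2, 6}. A clique must lie in a single bag of any decomposition, so no decomposition can have width below 3. Hence tw(G) = 3 exactly.

Treewidth 3.
Bags: B1 = {0, 1, 4, 6}  B2 = {0, 1, 2, 6}  B3 = {0, 1, 3, 4}  B4 = {0, 1, 4, 5}
Tree: B1–B2, B1–B3, B3–B4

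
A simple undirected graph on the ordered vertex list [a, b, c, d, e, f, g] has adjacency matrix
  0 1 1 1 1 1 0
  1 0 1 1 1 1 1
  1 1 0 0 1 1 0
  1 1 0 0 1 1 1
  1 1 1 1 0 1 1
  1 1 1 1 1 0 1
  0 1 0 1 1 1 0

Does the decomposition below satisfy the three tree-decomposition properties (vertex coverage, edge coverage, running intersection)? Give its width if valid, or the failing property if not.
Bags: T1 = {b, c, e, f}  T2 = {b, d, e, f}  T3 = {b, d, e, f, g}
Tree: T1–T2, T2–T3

No — vertex a appears in no bag.

A tree decomposition must satisfy three properties: every vertex lies in some bag; for every edge, both endpoints lie together in some bag; and for every vertex, the bags containing it form a connected subtree. Here vertex a appears in no bag, so the decomposition is invalid.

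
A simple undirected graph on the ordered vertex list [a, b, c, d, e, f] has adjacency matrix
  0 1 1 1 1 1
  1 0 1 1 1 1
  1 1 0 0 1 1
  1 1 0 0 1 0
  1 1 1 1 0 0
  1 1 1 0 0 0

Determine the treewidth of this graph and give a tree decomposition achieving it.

Each bag holds 4 vertices, so the decomposition has width 3, which upper-bounds the treewidth. Conversely, {a, b, d, e} is a clique of size 4, and the vertices of any clique must share a bag in every tree decomposition; so some bag has ≥ 4 vertices and tw(G) ≥ 3. The upper and lower bounds meet at 3, so that is the treewidth.

Treewidth 3.
One optimal decomposition is:
Bags: B1 = {a, b, c, e}  B2 = {a, b, d, e}  B3 = {a, b, c, f}
Tree: B1–B2, B1–B3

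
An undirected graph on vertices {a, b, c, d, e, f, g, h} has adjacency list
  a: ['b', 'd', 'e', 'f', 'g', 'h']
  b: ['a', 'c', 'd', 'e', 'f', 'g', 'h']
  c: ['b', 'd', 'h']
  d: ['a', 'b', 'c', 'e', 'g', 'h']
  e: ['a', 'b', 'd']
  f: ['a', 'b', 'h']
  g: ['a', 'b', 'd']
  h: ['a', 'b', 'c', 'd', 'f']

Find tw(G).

3

A width-3 tree decomposition is:
Bags: B1 = {a, b, d, h}  B2 = {a, b, d, g}  B3 = {a, b, f, h}  B4 = {b, c, d, h}  B5 = {a, b, d, e}
Tree: B1–B2, B1–B3, B1–B4, B1–B5
Every bag has size at most 4, so the width is 4 − 1 = 3 and tw(G) ≤ 3. On the other hand G contains the 4-clique {b, c, d, h}. A clique must lie in a single bag of any decomposition, so no decomposition can have width below 3. Combining the bounds, tw(G) = 3.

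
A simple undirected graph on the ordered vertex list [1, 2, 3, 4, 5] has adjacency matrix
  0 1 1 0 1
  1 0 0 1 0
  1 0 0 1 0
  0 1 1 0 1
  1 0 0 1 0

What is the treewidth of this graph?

A width-2 tree decomposition is:
Bags: B1 = {1, 3, 4}  B2 = {1, 2, 4}  B3 = {1, 4, 5}
Tree: B1–B2, B2–B3
Every bag has size at most 3, so the width is 3 − 1 = 2 and tw(G) ≤ 2. The edges 4–3–1–2–4 form a cycle, so G is not a tree and its treewidth is at least 2. The upper and lower bounds meet at 2, so that is the treewidth.

2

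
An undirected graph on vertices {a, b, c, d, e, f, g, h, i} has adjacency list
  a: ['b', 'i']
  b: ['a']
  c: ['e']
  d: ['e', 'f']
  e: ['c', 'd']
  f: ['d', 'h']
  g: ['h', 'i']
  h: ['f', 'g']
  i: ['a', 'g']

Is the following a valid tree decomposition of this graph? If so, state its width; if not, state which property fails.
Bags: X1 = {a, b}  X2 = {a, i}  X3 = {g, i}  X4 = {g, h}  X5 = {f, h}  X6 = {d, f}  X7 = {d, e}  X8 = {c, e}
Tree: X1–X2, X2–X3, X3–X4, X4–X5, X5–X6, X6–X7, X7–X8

Yes; width 1.

Vertex coverage: the bags together contain {a, b, c, d, e, f, g, h, i}, the full vertex set. Edge coverage: each edge of G has both endpoints in at least one bag. Running intersection: for every vertex, the bags containing it form a connected subtree. All three properties hold, so this is a valid tree decomposition of width max|bag| − 1 = 1, and hence tw(G) ≤ 1.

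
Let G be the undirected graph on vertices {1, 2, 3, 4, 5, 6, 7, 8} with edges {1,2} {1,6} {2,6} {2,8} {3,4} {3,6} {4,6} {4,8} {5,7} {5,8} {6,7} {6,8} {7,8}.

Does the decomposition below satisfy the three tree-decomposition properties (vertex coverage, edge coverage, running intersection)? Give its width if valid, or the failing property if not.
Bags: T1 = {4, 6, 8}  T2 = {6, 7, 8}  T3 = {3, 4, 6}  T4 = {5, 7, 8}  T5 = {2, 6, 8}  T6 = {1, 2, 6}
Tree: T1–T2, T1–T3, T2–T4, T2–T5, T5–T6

Vertex coverage: the bags together contain {1, 2, 3, 4, 5, 6, 7, 8}, the full vertex set. Edge coverage: each edge of G has both endpoints in at least one bag. Running intersection: for every vertex, the bags containing it form a connected subtree. All three properties hold, so this is a valid tree decomposition of width max|bag| − 1 = 2, and hence tw(G) ≤ 2.

Yes; width 2.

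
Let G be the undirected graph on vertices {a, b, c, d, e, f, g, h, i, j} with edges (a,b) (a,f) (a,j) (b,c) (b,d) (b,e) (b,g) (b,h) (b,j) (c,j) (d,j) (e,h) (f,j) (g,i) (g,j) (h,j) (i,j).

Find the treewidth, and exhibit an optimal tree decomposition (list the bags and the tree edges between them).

Every bag has size at most 3, so the width is 3 − 1 = 2 and tw(G) ≤ 2. Conversely, {a, f, j} is a clique of size 3, and the vertices of any clique must share a bag in every tree decomposition; so some bag has ≥ 3 vertices and tw(G) ≥ 2. The upper and lower bounds meet at 2, so that is the treewidth.

Treewidth 2.
Bags: B1 = {b, d, j}  B2 = {b, c, j}  B3 = {b, h, j}  B4 = {b, g, j}  B5 = {a, b, j}  B6 = {b, e, h}  B7 = {a, f, j}  B8 = {g, i, j}
Tree: B1–B2, B2–B3, B3–B4, B1–B5, B3–B6, B5–B7, B4–B8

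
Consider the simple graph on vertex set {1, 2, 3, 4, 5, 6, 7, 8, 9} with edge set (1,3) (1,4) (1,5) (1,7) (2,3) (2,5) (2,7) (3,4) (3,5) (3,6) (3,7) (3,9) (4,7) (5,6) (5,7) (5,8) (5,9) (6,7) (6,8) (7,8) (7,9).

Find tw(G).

3

A width-3 tree decomposition is:
Bags: B1 = {1, 3, 5, 7}  B2 = {3, 5, 7, 9}  B3 = {3, 5, 6, 7}  B4 = {5, 6, 7, 8}  B5 = {1, 3, 4, 7}  B6 = {2, 3, 5, 7}
Tree: B1–B2, B1–B3, B3–B4, B1–B5, B2–B6
The largest bag has 4 vertices, giving width 3; this decomposition certifies tw(G) ≤ 3. On the other hand G contains the 4-clique {5, 6, 7, 8}. A clique must lie in a single bag of any decomposition, so no decomposition can have width below 3. Therefore the treewidth is 3.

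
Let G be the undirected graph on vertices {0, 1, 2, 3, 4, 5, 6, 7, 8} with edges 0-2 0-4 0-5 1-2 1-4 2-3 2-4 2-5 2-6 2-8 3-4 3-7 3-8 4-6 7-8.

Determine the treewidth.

2

A width-2 tree decomposition is:
Bags: B1 = {1, 2, 4}  B2 = {0, 2, 4}  B3 = {0, 2, 5}  B4 = {2, 3, 4}  B5 = {2, 4, 6}  B6 = {2, 3, 8}  B7 = {3, 7, 8}
Tree: B1–B2, B2–B3, B2–B4, B1–B5, B4–B6, B6–B7
Each bag holds 3 vertices, so the decomposition has width 2, which upper-bounds the treewidth. On the other hand G contains the 3-clique {2, 3, 8}. A clique must lie in a single bag of any decomposition, so no decomposition can have width below 2. Therefore the treewidth is 2.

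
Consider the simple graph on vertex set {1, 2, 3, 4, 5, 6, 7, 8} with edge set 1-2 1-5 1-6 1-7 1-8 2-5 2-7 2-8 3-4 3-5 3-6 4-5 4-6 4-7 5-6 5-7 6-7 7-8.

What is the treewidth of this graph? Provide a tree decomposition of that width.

Each bag holds 4 vertices, so the decomposition has width 3, which upper-bounds the treewidth. Conversely, {1, 2, 7, 8} is a clique of size 4, and the vertices of any clique must share a bag in every tree decomposition; so some bag has ≥ 4 vertices and tw(G) ≥ 3. Combining the bounds, tw(G) = 3.

Treewidth 3.
One such decomposition:
Bags: B1 = {1, 2, 7, 8}  B2 = {1, 2, 5, 7}  B3 = {1, 5, 6, 7}  B4 = {4, 5, 6, 7}  B5 = {3, 4, 5, 6}
Tree: B1–B2, B2–B3, B3–B4, B4–B5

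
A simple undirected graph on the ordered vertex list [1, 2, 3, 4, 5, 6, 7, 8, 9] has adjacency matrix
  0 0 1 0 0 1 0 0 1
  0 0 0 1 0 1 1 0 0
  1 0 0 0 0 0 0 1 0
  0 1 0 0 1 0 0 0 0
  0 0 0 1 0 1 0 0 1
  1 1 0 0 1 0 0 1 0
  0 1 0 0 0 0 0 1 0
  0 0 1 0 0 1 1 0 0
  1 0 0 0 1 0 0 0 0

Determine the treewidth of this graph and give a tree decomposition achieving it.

Treewidth 3.
One optimal decomposition is:
Bags: B1 = {2, 4, 7, 8}  B2 = {2, 4, 6, 8}  B3 = {4, 5, 6, 8}  B4 = {3, 5, 6, 8}  B5 = {1, 3, 5, 6}  B6 = {1, 3, 5, 9}
Tree: B1–B2, B2–B3, B3–B4, B4–B5, B5–B6

The largest bag has 4 vertices, giving width 3; this decomposition certifies tw(G) ≤ 3. For the lower bound: the 4 vertex sets {2,4,7}, {8}, {6}, {1,3,5,9} are disjoint, each induces a connected subgraph, and every pair is joined by at least one edge of G. Contracting each set to a single vertex therefore yields K_{4} as a minor, and since treewidth is minor-monotone, tw(G) ≥ tw(K_{4}) = 3. Hence tw(G) = 3 exactly.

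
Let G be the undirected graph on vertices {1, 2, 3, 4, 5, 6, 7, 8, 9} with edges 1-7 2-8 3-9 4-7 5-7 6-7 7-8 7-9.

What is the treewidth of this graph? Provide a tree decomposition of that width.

Treewidth 1.
Bags: B1 = {7, 9}  B2 = {7, 8}  B3 = {2, 8}  B4 = {5, 7}  B5 = {4, 7}  B6 = {3, 9}  B7 = {6, 7}  B8 = {1, 7}
Tree: B1–B2, B2–B3, B1–B4, B1–B5, B1–B6, B4–B7, B1–B8

Each bag holds 2 vertices, so the decomposition has width 1, which upper-bounds the treewidth. Since G has at least one edge (e.g. 7–9), it is not an edgeless graph, so tw(G) ≥ 1. The upper and lower bounds meet at 1, so that is the treewidth.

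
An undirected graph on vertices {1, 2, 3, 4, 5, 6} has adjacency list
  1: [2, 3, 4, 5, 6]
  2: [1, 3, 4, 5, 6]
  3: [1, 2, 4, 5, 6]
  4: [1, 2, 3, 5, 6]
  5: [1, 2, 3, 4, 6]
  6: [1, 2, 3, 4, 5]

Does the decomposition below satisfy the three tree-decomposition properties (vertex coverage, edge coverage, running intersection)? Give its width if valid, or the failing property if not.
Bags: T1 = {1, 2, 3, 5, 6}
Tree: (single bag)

A tree decomposition must satisfy three properties: every vertex lies in some bag; for every edge, both endpoints lie together in some bag; and for every vertex, the bags containing it form a connected subtree. Here vertex 4 appears in no bag, so the decomposition is invalid.

No — vertex 4 appears in no bag.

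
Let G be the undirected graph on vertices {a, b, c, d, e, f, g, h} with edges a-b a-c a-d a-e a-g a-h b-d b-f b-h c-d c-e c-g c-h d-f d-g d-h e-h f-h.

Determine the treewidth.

A width-3 tree decomposition is:
Bags: B1 = {a, b, d, h}  B2 = {a, c, d, h}  B3 = {a, c, d, g}  B4 = {a, c, e, h}  B5 = {b, d, f, h}
Tree: B1–B2, B2–B3, B2–B4, B1–B5
Each bag holds 4 vertices, so the decomposition has width 3, which upper-bounds the treewidth. Conversely, {a, c, d, g} is a clique of size 4, and the vertices of any clique must share a bag in every tree decomposition; so some bag has ≥ 4 vertices and tw(G) ≥ 3. Therefore the treewidth is 3.

3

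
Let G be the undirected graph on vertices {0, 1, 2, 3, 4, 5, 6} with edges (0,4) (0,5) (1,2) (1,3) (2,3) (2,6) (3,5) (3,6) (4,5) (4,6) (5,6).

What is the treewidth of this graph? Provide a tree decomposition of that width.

The largest bag has 3 vertices, giving width 2; this decomposition certifies tw(G) ≤ 2. For the lower bound, the 3 vertices {0, 4, 5} are pairwise adjacent, and any tree decomposition puts a clique entirely inside one bag — forcing width ≥ 2. The upper and lower bounds meet at 2, so that is the treewidth.

Treewidth 2.
One optimal decomposition is:
Bags: B1 = {3, 5, 6}  B2 = {2, 3, 6}  B3 = {4, 5, 6}  B4 = {1, 2, 3}  B5 = {0, 4, 5}
Tree: B1–B2, B1–B3, B2–B4, B3–B5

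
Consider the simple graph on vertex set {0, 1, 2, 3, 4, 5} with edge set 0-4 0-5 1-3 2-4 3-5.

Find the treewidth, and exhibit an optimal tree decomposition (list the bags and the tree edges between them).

Every bag has size at most 2, so the width is 2 − 1 = 1 and tw(G) ≤ 1. Any graph with an edge has treewidth ≥ 1, and G has the edge 2–4. The upper and lower bounds meet at 1, so that is the treewidth.

Treewidth 1.
One such decomposition:
Bags: B1 = {2, 4}  B2 = {0, 4}  B3 = {0, 5}  B4 = {3, 5}  B5 = {1, 3}
Tree: B1–B2, B2–B3, B3–B4, B4–B5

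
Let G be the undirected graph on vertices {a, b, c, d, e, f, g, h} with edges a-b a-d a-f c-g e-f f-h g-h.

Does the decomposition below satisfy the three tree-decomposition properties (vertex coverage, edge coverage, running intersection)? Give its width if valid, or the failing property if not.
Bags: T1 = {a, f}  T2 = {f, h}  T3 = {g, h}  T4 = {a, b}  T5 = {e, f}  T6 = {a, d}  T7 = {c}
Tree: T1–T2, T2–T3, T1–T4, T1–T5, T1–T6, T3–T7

A tree decomposition must satisfy three properties: every vertex lies in some bag; for every edge, both endpoints lie together in some bag; and for every vertex, the bags containing it form a connected subtree. Here edge (g,c) lies in no bag, so the decomposition is invalid.

No — edge (g,c) lies in no bag.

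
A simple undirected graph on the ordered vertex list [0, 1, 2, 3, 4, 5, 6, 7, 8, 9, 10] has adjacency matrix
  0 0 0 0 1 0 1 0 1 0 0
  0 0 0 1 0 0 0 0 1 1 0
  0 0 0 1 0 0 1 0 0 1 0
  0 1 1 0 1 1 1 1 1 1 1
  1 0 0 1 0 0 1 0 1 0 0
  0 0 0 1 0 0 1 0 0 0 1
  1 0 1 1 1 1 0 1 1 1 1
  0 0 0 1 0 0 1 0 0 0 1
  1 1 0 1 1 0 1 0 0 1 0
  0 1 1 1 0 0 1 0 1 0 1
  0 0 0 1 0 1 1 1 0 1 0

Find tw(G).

A width-3 tree decomposition is:
Bags: B1 = {3, 6, 8, 9}  B2 = {3, 6, 9, 10}  B3 = {3, 6, 7, 10}  B4 = {1, 3, 8, 9}  B5 = {3, 5, 6, 10}  B6 = {3, 4, 6, 8}  B7 = {2, 3, 6, 9}  B8 = {0, 4, 6, 8}
Tree: B1–B2, B2–B3, B1–B4, B3–B5, B1–B6, B2–B7, B6–B8
Every bag has size at most 4, so the width is 4 − 1 = 3 and tw(G) ≤ 3. Conversely, {0, 4, 6, 8} is a clique of size 4, and the vertices of any clique must share a bag in every tree decomposition; so some bag has ≥ 4 vertices and tw(G) ≥ 3. Combining the bounds, tw(G) = 3.

3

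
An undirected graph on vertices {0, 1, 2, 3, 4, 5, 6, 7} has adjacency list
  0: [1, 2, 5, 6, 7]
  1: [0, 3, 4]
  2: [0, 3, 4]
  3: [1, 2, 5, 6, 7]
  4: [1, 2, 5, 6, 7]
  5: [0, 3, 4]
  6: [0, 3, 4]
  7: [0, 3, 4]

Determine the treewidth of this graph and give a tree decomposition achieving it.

Each bag holds 4 vertices, so the decomposition has width 3, which upper-bounds the treewidth. For the lower bound: the 4 vertex sets {2,3}, {4,7}, {0}, {1} are disjoint, each induces a connected subgraph, and every pair is joined by at least one edge of G. Contracting each set to a single vertex therefore yields K_{4} as a minor, and since treewidth is minor-monotone, tw(G) ≥ tw(K_{4}) = 3. Hence tw(G) = 3 exactly.

Treewidth 3.
Bags: B1 = {0, 2, 3, 4}  B2 = {0, 3, 4, 7}  B3 = {0, 1, 3, 4}  B4 = {0, 3, 4, 5}  B5 = {0, 3, 4, 6}
Tree: B1–B2, B2–B3, B3–B4, B4–B5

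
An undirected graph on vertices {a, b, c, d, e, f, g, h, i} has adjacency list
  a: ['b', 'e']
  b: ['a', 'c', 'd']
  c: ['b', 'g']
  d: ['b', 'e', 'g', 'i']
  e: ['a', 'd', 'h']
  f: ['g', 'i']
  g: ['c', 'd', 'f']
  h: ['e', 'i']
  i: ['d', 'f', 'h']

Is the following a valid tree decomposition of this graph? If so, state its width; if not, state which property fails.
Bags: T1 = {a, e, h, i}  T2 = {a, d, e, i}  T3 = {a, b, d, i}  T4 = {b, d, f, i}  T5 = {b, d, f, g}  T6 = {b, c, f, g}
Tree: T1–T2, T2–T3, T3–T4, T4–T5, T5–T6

Yes; width 3.

Vertex coverage: the bags together contain {a, b, c, d, e, f, g, h, i}, the full vertex set. Edge coverage: each edge of G has both endpoints in at least one bag. Running intersection: for every vertex, the bags containing it form a connected subtree. All three properties hold, so this is a valid tree decomposition of width max|bag| − 1 = 3, and hence tw(G) ≤ 3.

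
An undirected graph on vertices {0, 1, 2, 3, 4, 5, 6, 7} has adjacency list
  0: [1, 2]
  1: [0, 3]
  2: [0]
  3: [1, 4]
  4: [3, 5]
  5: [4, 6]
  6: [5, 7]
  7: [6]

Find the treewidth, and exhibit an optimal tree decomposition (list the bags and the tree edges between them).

Treewidth 1.
One such decomposition:
Bags: B1 = {6, 7}  B2 = {5, 6}  B3 = {4, 5}  B4 = {3, 4}  B5 = {1, 3}  B6 = {0, 1}  B7 = {0, 2}
Tree: B1–B2, B2–B3, B3–B4, B4–B5, B5–B6, B6–B7

The largest bag has 2 vertices, giving width 1; this decomposition certifies tw(G) ≤ 1. Since G has at least one edge (e.g. 7–6), it is not an edgeless graph, so tw(G) ≥ 1. Combining the bounds, tw(G) = 1.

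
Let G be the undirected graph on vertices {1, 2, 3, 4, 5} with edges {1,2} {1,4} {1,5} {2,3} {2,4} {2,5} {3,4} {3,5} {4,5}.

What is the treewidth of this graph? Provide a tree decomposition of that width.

Every bag has size at most 4, so the width is 4 − 1 = 3 and tw(G) ≤ 3. For the lower bound, the 4 vertices {1, 2, 4, 5} are pairwise adjacent, and any tree decomposition puts a clique entirely inside one bag — forcing width ≥ 3. Combining the bounds, tw(G) = 3.

Treewidth 3.
One optimal decomposition is:
Bags: B1 = {1, 2, 4, 5}  B2 = {2, 3, 4, 5}
Tree: B1–B2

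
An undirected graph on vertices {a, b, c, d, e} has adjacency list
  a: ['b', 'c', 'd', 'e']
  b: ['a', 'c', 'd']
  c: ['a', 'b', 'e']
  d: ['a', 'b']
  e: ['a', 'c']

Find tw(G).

2

A width-2 tree decomposition is:
Bags: B1 = {a, b, c}  B2 = {a, c, e}  B3 = {a, b, d}
Tree: B1–B2, B1–B3
Each bag holds 3 vertices, so the decomposition has width 2, which upper-bounds the treewidth. On the other hand G contains the 3-clique {a, b, d}. A clique must lie in a single bag of any decomposition, so no decomposition can have width below 2. The upper and lower bounds meet at 2, so that is the treewidth.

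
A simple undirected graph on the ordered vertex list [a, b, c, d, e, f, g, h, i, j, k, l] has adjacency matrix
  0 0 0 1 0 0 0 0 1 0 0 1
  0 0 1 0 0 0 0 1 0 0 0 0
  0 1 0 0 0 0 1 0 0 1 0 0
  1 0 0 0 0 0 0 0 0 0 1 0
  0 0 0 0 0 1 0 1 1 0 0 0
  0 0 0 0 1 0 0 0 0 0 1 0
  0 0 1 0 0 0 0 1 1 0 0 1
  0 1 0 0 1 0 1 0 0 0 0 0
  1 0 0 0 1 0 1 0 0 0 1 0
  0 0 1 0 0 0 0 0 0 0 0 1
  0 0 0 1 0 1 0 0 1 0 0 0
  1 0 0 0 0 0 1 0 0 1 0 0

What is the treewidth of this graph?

3

A width-3 tree decomposition is:
Bags: B1 = {d, e, f, k}  B2 = {d, e, i, k}  B3 = {a, d, e, i}  B4 = {a, e, h, i}  B5 = {a, g, h, i}  B6 = {a, g, h, l}  B7 = {b, g, h, l}  B8 = {b, c, g, l}  B9 = {b, c, j, l}
Tree: B1–B2, B2–B3, B3–B4, B4–B5, B5–B6, B6–B7, B7–B8, B8–B9
Every bag has size at most 4, so the width is 4 − 1 = 3 and tw(G) ≤ 3. For the lower bound: the 4 vertex sets {d,f,k}, {e}, {i}, {a,g,h,l} are disjoint, each induces a connected subgraph, and every pair is joined by at least one edge of G. Contracting each set to a single vertex therefore yields K_{4} as a minor, and since treewidth is minor-monotone, tw(G) ≥ tw(K_{4}) = 3. Hence tw(G) = 3 exactly.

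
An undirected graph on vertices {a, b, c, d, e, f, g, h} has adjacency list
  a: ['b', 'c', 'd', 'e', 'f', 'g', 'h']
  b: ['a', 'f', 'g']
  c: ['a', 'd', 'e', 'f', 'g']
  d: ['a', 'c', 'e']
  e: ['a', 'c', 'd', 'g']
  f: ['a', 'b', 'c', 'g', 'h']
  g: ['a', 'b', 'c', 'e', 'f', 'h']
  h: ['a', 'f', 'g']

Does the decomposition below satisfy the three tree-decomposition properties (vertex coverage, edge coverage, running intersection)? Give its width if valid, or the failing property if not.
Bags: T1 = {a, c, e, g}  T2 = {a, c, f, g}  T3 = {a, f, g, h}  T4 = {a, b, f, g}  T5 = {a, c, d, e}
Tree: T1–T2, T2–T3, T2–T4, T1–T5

Vertex coverage: the bags together contain {a, b, c, d, e, f, g, h}, the full vertex set. Edge coverage: each edge of G has both endpoints in at least one bag. Running intersection: for every vertex, the bags containing it form a connected subtree. All three properties hold, so this is a valid tree decomposition of width max|bag| − 1 = 3, and hence tw(G) ≤ 3.

Yes; width 3.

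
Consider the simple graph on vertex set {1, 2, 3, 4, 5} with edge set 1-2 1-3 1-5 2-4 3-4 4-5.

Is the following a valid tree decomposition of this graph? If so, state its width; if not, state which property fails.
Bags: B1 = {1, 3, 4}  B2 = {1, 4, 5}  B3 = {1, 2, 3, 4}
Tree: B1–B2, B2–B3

A tree decomposition must satisfy three properties: every vertex lies in some bag; for every edge, both endpoints lie together in some bag; and for every vertex, the bags containing it form a connected subtree. Here bags containing vertex 3 are not connected in the tree, so the decomposition is invalid.

No — bags containing vertex 3 are not connected in the tree.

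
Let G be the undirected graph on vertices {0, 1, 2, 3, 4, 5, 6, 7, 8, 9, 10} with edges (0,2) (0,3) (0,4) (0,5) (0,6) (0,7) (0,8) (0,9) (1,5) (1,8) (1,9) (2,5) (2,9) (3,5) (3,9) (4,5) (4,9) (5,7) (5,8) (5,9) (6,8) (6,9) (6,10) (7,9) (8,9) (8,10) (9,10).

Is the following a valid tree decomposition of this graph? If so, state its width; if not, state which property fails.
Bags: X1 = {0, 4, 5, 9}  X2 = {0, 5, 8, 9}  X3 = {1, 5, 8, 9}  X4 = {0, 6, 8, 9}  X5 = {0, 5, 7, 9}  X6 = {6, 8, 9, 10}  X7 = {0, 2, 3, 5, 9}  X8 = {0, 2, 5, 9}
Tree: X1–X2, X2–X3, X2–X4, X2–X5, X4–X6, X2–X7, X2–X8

A tree decomposition must satisfy three properties: every vertex lies in some bag; for every edge, both endpoints lie together in some bag; and for every vertex, the bags containing it form a connected subtree. Here bags containing vertex 2 are not connected in the tree, so the decomposition is invalid.

No — bags containing vertex 2 are not connected in the tree.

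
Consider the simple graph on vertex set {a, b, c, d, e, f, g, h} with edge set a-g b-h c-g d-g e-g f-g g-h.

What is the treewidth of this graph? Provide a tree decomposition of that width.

The largest bag has 2 vertices, giving width 1; this decomposition certifies tw(G) ≤ 1. Any graph with an edge has treewidth ≥ 1, and G has the edge g–a. Hence tw(G) = 1 exactly.

Treewidth 1.
One such decomposition:
Bags: B1 = {a, g}  B2 = {d, g}  B3 = {c, g}  B4 = {g, h}  B5 = {f, g}  B6 = {e, g}  B7 = {b, h}
Tree: B1–B2, B2–B3, B1–B4, B4–B5, B2–B6, B4–B7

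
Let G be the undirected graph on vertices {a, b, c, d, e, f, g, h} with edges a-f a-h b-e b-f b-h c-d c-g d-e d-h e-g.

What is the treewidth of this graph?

2

A width-2 tree decomposition is:
Bags: B1 = {c, e, g}  B2 = {c, d, e}  B3 = {b, d, e}  B4 = {b, d, h}  B5 = {b, f, h}  B6 = {a, f, h}
Tree: B1–B2, B2–B3, B3–B4, B4–B5, B5–B6
Each bag holds 3 vertices, so the decomposition has width 2, which upper-bounds the treewidth. For the lower bound, G contains the cycle g–c–d–e–g, so G is not a forest; only forests have treewidth ≤ 1, hence tw(G) ≥ 2. Combining the bounds, tw(G) = 2.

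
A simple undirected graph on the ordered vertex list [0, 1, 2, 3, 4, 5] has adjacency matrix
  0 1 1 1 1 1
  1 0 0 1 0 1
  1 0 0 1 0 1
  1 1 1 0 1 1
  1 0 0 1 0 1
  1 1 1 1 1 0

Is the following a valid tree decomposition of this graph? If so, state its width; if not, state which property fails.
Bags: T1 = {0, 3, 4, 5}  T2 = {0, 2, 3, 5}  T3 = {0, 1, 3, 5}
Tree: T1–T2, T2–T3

Every vertex of G appears in some bag (union = {0, 1, 2, 3, 4, 5}); every edge is covered by a bag; and for each vertex v the set of bags containing v is connected in the bag tree. The decomposition is therefore valid. The largest bag has 4 vertices, so the width is 3.

Yes; width 3.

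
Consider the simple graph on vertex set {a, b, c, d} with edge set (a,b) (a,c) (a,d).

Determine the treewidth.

A width-1 tree decomposition is:
Bags: B1 = {a, c}  B2 = {a, d}  B3 = {a, b}
Tree: B1–B2, B1–B3
The largest bag has 2 vertices, giving width 1; this decomposition certifies tw(G) ≤ 1. Any graph with an edge has treewidth ≥ 1, and G has the edge c–a. Hence tw(G) = 1 exactly.

1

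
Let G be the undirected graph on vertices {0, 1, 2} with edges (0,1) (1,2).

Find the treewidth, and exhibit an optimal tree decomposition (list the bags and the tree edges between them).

Treewidth 1.
One such decomposition:
Bags: B1 = {1, 2}  B2 = {0, 1}
Tree: B1–B2

Each bag holds 2 vertices, so the decomposition has width 1, which upper-bounds the treewidth. Any graph with an edge has treewidth ≥ 1, and G has the edge 2–1. The upper and lower bounds meet at 1, so that is the treewidth.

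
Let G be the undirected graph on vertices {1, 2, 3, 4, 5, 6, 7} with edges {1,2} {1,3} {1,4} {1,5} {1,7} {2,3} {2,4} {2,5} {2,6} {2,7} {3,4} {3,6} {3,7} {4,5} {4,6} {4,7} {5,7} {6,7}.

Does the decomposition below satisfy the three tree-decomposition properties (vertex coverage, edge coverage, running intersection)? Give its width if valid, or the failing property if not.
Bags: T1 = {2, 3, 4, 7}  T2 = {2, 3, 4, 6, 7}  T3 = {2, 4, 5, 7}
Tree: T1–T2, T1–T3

A tree decomposition must satisfy three properties: every vertex lies in some bag; for every edge, both endpoints lie together in some bag; and for every vertex, the bags containing it form a connected subtree. Here vertex 1 appears in no bag, so the decomposition is invalid.

No — vertex 1 appears in no bag.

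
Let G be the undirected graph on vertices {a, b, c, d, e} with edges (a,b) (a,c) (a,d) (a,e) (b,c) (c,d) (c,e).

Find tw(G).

A width-2 tree decomposition is:
Bags: B1 = {a, c, e}  B2 = {a, c, d}  B3 = {a, b, c}
Tree: B1–B2, B1–B3
Every bag has size at most 3, so the width is 3 − 1 = 2 and tw(G) ≤ 2. Conversely, {a, c, d} is a clique of size 3, and the vertices of any clique must share a bag in every tree decomposition; so some bag has ≥ 3 vertices and tw(G) ≥ 2. Hence tw(G) = 2 exactly.

2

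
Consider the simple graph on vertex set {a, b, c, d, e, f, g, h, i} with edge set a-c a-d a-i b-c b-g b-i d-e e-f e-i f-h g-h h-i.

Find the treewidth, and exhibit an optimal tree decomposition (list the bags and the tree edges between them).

The largest bag has 4 vertices, giving width 3; this decomposition certifies tw(G) ≤ 3. For the lower bound: the 4 vertex sets {f,g,h}, {b}, {i}, {a,c,d,e} are disjoint, each induces a connected subgraph, and every pair is joined by at least one edge of G. Contracting each set to a single vertex therefore yields K_{4} as a minor, and since treewidth is minor-monotone, tw(G) ≥ tw(K_{4}) = 3. Combining the bounds, tw(G) = 3.

Treewidth 3.
One such decomposition:
Bags: B1 = {b, f, g, h}  B2 = {b, f, h, i}  B3 = {b, e, f, i}  B4 = {b, c, e, i}  B5 = {a, c, e, i}  B6 = {a, c, d, e}
Tree: B1–B2, B2–B3, B3–B4, B4–B5, B5–B6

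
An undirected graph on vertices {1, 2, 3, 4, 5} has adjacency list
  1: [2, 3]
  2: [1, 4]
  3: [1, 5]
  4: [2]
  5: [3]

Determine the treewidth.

1

A width-1 tree decomposition is:
Bags: B1 = {3, 5}  B2 = {1, 3}  B3 = {1, 2}  B4 = {2, 4}
Tree: B1–B2, B2–B3, B3–B4
Each bag holds 2 vertices, so the decomposition has width 1, which upper-bounds the treewidth. Any graph with an edge has treewidth ≥ 1, and G has the edge 5–3. The upper and lower bounds meet at 1, so that is the treewidth.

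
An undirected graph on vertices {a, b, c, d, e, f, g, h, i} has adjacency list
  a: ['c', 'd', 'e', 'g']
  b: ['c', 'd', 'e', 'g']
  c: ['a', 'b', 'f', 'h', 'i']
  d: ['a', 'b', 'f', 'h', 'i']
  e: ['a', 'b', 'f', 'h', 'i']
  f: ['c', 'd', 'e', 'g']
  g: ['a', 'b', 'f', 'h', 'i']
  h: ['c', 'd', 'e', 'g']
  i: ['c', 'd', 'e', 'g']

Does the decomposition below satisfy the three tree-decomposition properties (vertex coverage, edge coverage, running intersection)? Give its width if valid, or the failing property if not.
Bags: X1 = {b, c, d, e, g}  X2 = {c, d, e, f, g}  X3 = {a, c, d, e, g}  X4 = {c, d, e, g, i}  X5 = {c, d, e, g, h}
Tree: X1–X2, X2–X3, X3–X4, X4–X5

Yes; width 4.

Vertex coverage: the bags together contain {a, b, c, d, e, f, g, h, i}, the full vertex set. Edge coverage: each edge of G has both endpoints in at least one bag. Running intersection: for every vertex, the bags containing it form a connected subtree. All three properties hold, so this is a valid tree decomposition of width max|bag| − 1 = 4, and hence tw(G) ≤ 4.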